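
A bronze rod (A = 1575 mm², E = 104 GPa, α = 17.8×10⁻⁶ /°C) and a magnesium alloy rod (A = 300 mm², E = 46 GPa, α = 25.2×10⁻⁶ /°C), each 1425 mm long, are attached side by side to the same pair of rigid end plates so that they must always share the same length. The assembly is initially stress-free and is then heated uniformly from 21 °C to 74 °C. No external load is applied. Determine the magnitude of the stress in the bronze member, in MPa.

Both members must finish at the same length. With the larger α, the magnesium alloy tends to over-expand; the plates restrain it, putting the magnesium alloy in compression and the bronze in tension. With no external load the two internal forces are equal and opposite, magnitude P.
Compatibility of the two members (thermal + elastic change equal): (α₁ − α₂)ΔT = P·[1/(A₁E₁) + 1/(A₂E₂)].
|α₁ − α₂|·ΔT = 7.4×10⁻⁶ × 53 = 0.0003922.
1/(A₁E₁) + 1/(A₂E₂) = 1/(1575×104×10³) + 1/(300×46×10³) = 7.857×10⁻⁸ N⁻¹.
So P = 0.0003922 / 7.857×10⁻⁸ = 4.992 kN.
σ_{bronze} = P/A₁ = 4992/1575 = 3.169 MPa, tensile.

σ ≈ 3.17 MPa (tensile)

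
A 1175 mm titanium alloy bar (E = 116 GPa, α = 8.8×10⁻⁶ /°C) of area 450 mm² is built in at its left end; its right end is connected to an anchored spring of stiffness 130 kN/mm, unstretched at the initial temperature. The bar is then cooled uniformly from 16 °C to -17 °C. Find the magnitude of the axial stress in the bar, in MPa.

If the spring were absent the bar would shorten by αΔT L = 8.8×10⁻⁶ × 33 × 1175 = 0.3412 mm.
With a force P in the spring, the elastic change of the bar is PL/(AE) and that of the spring is P/k; compatibility requires their sum to equal δ_free.
P [ L/(AE) + 1/k ] = δ_free → P [ 1175/(450×116×10³) + 1/(130×10³) ] = 0.3412.
P = 0.3412 / 3.02×10⁻⁵ = 11300 N.
σ = P/A = 11300/450 = 25.11 MPa.

σ ≈ 25.1 MPa (tensile)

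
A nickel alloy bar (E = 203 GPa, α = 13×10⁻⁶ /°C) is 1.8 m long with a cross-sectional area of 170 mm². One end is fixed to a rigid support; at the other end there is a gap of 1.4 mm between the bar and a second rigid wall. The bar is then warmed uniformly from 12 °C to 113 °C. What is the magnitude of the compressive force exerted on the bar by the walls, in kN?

P ≈ 18.5 kN

Unrestrained expansion: δ_free = αΔT L = 13×10⁻⁶ × 101 × 1800 = 2.363 mm.
The gap closes (δ_free > 1.4 mm) and the wall then resists a further 2.363 − 1.4 = 0.9634 mm of expansion.
That suppressed elongation corresponds to σ = E·Δ/L = 203×10³ × 0.9634/1800 = 108.7 MPa.
Force on the wall = σA = 108.7 × 170 mm² = 18.47 kN.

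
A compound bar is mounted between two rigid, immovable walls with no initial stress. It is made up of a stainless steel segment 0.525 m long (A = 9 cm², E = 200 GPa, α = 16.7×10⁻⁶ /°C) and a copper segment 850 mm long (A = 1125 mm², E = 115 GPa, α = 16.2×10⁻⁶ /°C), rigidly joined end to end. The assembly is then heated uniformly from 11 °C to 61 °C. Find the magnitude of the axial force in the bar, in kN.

P ≈ 119 kN (compressive)

With the walls removed the bar would change length by δ_free = Σ αᵢΔT Lᵢ = 16.7×10⁻⁶×50×525 + 16.2×10⁻⁶×50×850 = 1.127 mm.
The rigid supports impose zero overall length change; the single axial force P common to all segments must satisfy P Σ Lᵢ/(AᵢEᵢ) = δ_free.
Σ Lᵢ/(AᵢEᵢ) = 525/(900×200×10³) + 850/(1125×115×10³) = 9.487×10⁻⁶ mm/N.
Hence P = δ_free / Σ(L/AE) = 1.127/9.487×10⁻⁶ = 118.8 kN (compressive).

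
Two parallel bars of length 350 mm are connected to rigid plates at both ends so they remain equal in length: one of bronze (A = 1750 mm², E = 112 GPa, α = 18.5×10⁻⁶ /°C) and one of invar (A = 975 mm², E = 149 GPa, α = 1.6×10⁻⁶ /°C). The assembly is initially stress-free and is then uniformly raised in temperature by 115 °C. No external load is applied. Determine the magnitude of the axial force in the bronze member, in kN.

The bronze has the larger α, so on heating it would change length more than the invar if both were free. The rigid plates force a common final length, so the bronze is put into compression and the invar into tension, with equal and opposite forces P (no external load).
Setting the final lengths equal and cancelling L: (α₁ − α₂)ΔT = P/(A₁E₁) + P/(A₂E₂).
|α₁ − α₂|·ΔT = 16.9×10⁻⁶ × 115 = 0.001943.
1/(A₁E₁) + 1/(A₂E₂) = 1/(1750×112×10³) + 1/(975×149×10³) = 1.199×10⁻⁸ N⁻¹.
P = 0.001943 / 1.199×10⁻⁸ = 162200 N = 162.2 kN.

P ≈ 162 kN (compressive in the bronze)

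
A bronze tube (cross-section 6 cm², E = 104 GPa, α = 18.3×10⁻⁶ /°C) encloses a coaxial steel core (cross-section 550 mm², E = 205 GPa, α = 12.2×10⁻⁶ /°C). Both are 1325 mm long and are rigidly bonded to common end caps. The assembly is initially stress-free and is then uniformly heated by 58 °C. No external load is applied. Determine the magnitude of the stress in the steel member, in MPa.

σ ≈ 25.8 MPa (tensile)

The bronze has the larger α, so on heating it would change length more than the steel if both were free. The rigid plates force a common final length, so the bronze is put into compression and the steel into tension, with equal and opposite forces P (no external load).
Setting the final lengths equal and cancelling L: (α₁ − α₂)ΔT = P/(A₁E₁) + P/(A₂E₂).
|α₁ − α₂|·ΔT = 6.1×10⁻⁶ × 58 = 0.0003538.
1/(A₁E₁) + 1/(A₂E₂) = 1/(600×104×10³) + 1/(550×205×10³) = 2.489×10⁻⁸ N⁻¹.
So P = 0.0003538 / 2.489×10⁻⁸ = 14.21 kN.
σ_{steel} = P/A₂ = 14210/550 = 25.84 MPa, tensile.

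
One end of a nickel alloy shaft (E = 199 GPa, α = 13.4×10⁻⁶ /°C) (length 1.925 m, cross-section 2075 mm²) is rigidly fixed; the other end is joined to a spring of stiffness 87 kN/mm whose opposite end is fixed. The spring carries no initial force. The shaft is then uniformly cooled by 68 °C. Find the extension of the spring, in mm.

δ ≈ 1.25 mm

Free thermal contraction: δ_free = αΔT L = 13.4×10⁻⁶ × 68 × 1925 = 1.754 mm.
With a force P in the spring, the elastic change of the shaft is PL/(AE) and that of the spring is P/k; compatibility requires their sum to equal δ_free.
P [ L/(AE) + 1/k ] = δ_free → P [ 1925/(2075×199×10³) + 1/(87×10³) ] = 1.754.
P = 1.754 / 1.616×10⁻⁵ = 108600 N.
Spring extension = P/k = 108600/(87×10³) = 1.248 mm.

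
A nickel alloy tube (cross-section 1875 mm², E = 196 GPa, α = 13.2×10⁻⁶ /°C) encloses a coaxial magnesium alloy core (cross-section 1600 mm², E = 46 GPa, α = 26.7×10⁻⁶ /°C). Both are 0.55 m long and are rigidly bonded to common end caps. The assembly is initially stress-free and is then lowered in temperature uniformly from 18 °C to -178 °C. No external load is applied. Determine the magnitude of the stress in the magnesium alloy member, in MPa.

σ ≈ 101 MPa (tensile)

The magnesium alloy has the larger α, so on cooling it would change length more than the nickel alloy if both were free. The rigid plates force a common final length, so the magnesium alloy is put into tension and the nickel alloy into compression, with equal and opposite forces P (no external load).
Compatibility of the two members (thermal + elastic change equal): (α₁ − α₂)ΔT = P·[1/(A₁E₁) + 1/(A₂E₂)].
|α₁ − α₂|·ΔT = 13.5×10⁻⁶ × 196 = 0.002646.
1/(A₁E₁) + 1/(A₂E₂) = 1/(1875×196×10³) + 1/(1600×46×10³) = 1.631×10⁻⁸ N⁻¹.
P = 0.002646 / 1.631×10⁻⁸ = 162300 N = 162.3 kN.
σ_{magnesium alloy} = P/A₂ = 162300/1600 = 101.4 MPa, tensile.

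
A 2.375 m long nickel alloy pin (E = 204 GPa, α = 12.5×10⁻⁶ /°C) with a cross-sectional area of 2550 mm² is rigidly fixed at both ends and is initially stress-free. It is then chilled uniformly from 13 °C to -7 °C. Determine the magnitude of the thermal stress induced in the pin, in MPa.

σ ≈ 51 MPa (tensile)

The supports are rigid, so the total axial strain is zero. The restrained thermal strain is ε = αΔT = 12.5×10⁻⁶ × 20 = 250×10⁻⁶.
σ = EαΔT = 204×10³ × 12.5×10⁻⁶ × 20 = 51 MPa (tensile; the pin is trying to contract).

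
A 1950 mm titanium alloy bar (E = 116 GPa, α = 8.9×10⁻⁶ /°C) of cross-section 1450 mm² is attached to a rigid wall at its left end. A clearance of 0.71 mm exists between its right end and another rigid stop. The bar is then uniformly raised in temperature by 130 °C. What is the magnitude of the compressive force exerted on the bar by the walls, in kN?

P ≈ 133 kN

Free thermal elongation = αΔT L = 8.9×10⁻⁶ × 130 × 1950 = 2.256 mm.
This exceeds the 0.71 mm gap, so the wall pushes back. The portion of expansion that must be recovered elastically is δ_free − gap = 2.256 − 0.71 = 1.546 mm.
That suppressed elongation corresponds to σ = E·Δ/L = 116×10³ × 1.546/1950 = 91.98 MPa.
P = σA = 91.98 × 1450 = 133.4 kN.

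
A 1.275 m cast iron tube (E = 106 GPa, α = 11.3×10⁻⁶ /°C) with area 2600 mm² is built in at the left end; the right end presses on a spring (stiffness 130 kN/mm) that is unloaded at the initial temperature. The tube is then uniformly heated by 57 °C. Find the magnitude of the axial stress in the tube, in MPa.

If the spring were absent the tube would lengthen by αΔT L = 11.3×10⁻⁶ × 57 × 1275 = 0.8212 mm.
With a force P in the spring, the elastic change of the tube is PL/(AE) and that of the spring is P/k; compatibility requires their sum to equal δ_free.
So P = δ_free / [L/(AE) + 1/k] = 0.8212 / [ 1275/(2600×106×10³) + 1/(130×10³) ].
P = 0.8212 / 1.232×10⁻⁵ = 66670 N.
σ = P/A = 66670/2600 = 25.64 MPa.

σ ≈ 25.6 MPa (compressive)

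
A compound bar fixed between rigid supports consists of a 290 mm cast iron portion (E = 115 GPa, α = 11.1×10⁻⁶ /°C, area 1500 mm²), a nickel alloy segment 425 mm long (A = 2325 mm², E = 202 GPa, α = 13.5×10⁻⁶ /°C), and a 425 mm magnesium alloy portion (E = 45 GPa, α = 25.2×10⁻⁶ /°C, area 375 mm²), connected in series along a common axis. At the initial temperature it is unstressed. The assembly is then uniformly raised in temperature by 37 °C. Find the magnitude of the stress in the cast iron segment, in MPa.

σ ≈ 17.5 MPa (compressive)

Free thermal expansion of the whole bar: Σ αᵢΔT Lᵢ = 11.1×10⁻⁶×37×290 + 13.5×10⁻⁶×37×425 + 25.2×10⁻⁶×37×425 = 0.7277 mm.
The walls prevent any net length change, so an axial force P (same in every segment) develops. Compatibility: P · Σ Lᵢ/(AᵢEᵢ) = δ_free.
Σ Lᵢ/(AᵢEᵢ) = 290/(1500×115×10³) + 425/(2325×202×10³) + 425/(375×45×10³) = 2.777×10⁻⁵ mm/N.
So P = 0.7277 / 2.777×10⁻⁵ = 26.2 kN, compressive.
σ_{cast iron} = P / A = 26200 / 1500 = 17.47 MPa.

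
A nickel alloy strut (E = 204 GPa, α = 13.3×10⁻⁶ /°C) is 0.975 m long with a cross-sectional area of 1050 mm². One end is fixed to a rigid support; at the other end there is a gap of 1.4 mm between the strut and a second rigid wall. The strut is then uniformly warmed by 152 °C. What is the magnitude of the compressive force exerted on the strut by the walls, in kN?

P ≈ 125 kN

If the wall were absent the strut would grow by αΔT L = 13.3×10⁻⁶ × 152 × 975 = 1.971 mm.
After closing the 1.4 mm clearance, 1.971 − 1.4 = 0.5711 mm of expansion remains to be suppressed by the wall.
So σ = E(δ_free − g)/L = 204×10³ × 0.5711/975 = 119.5 MPa.
Force on the wall = σA = 119.5 × 1050 mm² = 125.5 kN.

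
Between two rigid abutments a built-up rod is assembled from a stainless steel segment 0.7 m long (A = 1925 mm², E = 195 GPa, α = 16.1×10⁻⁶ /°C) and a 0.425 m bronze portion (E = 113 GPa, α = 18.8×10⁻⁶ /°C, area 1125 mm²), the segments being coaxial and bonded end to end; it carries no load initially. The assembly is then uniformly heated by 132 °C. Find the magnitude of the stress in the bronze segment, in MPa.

σ ≈ 434 MPa (compressive)

With the walls removed the bar would change length by δ_free = Σ αᵢΔT Lᵢ = 16.1×10⁻⁶×132×700 + 18.8×10⁻⁶×132×425 = 2.542 mm.
The walls prevent any net length change, so an axial force P (same in every segment) develops. Compatibility: P · Σ Lᵢ/(AᵢEᵢ) = δ_free.
The series flexibility is Σ Lᵢ/(AᵢEᵢ) = 700/(1925×195×10³) + 425/(1125×113×10³) = 5.208×10⁻⁶ mm/N.
So P = 2.542 / 5.208×10⁻⁶ = 488.2 kN, compressive.
σ_{bronze} = P / A = 488200 / 1125 = 433.9 MPa.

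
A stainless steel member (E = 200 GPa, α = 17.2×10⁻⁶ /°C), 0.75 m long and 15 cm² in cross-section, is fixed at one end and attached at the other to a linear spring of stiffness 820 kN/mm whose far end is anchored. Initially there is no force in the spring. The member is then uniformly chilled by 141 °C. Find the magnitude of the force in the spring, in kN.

Free thermal contraction: δ_free = αΔT L = 17.2×10⁻⁶ × 141 × 750 = 1.819 mm.
Let P be the tensile force in the spring. The member extends elastically by PL/(AE) and the spring stretches by P/k; together these equal δ_free.
So P = δ_free / [L/(AE) + 1/k] = 1.819 / [ 750/(1500×200×10³) + 1/(820×10³) ].
P = 1.819 / 3.72×10⁻⁶ = 489000 N.

P ≈ 489 kN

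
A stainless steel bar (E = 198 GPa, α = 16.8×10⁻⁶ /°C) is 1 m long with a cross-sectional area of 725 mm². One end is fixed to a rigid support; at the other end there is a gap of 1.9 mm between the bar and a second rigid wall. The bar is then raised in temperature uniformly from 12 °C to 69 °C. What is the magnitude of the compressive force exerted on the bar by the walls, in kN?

Unrestrained expansion: δ_free = αΔT L = 16.8×10⁻⁶ × 57 × 1000 = 0.9576 mm.
This is smaller than the 1.9 mm clearance, so the bar expands freely without reaching the stop — the stress is zero.

P ≈ 0 kN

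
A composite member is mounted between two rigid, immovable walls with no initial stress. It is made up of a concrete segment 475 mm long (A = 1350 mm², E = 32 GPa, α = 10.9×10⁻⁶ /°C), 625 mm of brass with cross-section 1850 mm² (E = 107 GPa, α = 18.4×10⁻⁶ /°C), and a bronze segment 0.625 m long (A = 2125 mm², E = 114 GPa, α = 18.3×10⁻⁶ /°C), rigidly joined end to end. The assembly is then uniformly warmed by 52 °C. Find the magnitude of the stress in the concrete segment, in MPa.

With the walls removed the bar would change length by δ_free = Σ αᵢΔT Lᵢ = 10.9×10⁻⁶×52×475 + 18.4×10⁻⁶×52×625 + 18.3×10⁻⁶×52×625 = 1.462 mm.
The rigid supports impose zero overall length change; the single axial force P common to all segments must satisfy P Σ Lᵢ/(AᵢEᵢ) = δ_free.
Σ Lᵢ/(AᵢEᵢ) = 475/(1350×32×10³) + 625/(1850×107×10³) + 625/(2125×114×10³) = 1.673×10⁻⁵ mm/N.
So P = 1.462 / 1.673×10⁻⁵ = 87.37 kN, compressive.
σ_{concrete} = P / A = 87370 / 1350 = 64.72 MPa.

σ ≈ 64.7 MPa (compressive)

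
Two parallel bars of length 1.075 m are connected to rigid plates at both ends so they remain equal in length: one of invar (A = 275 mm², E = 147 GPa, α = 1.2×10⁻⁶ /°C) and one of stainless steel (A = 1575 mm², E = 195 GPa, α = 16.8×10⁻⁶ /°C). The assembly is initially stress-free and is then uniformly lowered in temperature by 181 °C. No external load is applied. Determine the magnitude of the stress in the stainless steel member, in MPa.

σ ≈ 64 MPa (tensile)

The stainless steel has the larger α, so on cooling it would change length more than the invar if both were free. The rigid plates force a common final length, so the stainless steel is put into tension and the invar into compression, with equal and opposite forces P (no external load).
Setting the final lengths equal and cancelling L: (α₁ − α₂)ΔT = P/(A₁E₁) + P/(A₂E₂).
|α₁ − α₂|·ΔT = 15.6×10⁻⁶ × 181 = 0.002824.
1/(A₁E₁) + 1/(A₂E₂) = 1/(275×147×10³) + 1/(1575×195×10³) = 2.799×10⁻⁸ N⁻¹.
P = 0.002824 / 2.799×10⁻⁸ = 100900 N = 100.9 kN.
σ_{stainless steel} = P/A₂ = 100900/1575 = 64.04 MPa, tensile.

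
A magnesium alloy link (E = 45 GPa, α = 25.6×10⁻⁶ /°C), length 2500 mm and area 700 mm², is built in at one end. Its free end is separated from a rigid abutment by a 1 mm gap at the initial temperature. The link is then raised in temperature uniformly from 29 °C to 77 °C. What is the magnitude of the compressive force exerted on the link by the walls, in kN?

Free thermal elongation = αΔT L = 25.6×10⁻⁶ × 48 × 2500 = 3.072 mm.
After closing the 1 mm clearance, 3.072 − 1 = 2.072 mm of expansion remains to be suppressed by the wall.
Compatibility: PL/(AE) = 2.072 mm, so σ = P/A = E × (2.072/2500) = 37.3 MPa.
Force on the wall = σA = 37.3 × 700 mm² = 26.11 kN.

P ≈ 26.1 kN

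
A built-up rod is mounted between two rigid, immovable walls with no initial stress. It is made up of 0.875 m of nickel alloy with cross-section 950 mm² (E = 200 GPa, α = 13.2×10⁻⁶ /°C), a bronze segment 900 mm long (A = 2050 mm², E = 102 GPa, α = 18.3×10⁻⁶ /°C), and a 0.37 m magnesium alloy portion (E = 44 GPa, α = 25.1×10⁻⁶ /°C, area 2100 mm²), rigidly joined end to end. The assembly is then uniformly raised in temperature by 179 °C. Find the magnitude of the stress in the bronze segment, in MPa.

σ ≈ 252 MPa (compressive)

If the supports were absent, the total length change would be Σ αᵢΔT Lᵢ = 13.2×10⁻⁶×179×875 + 18.3×10⁻⁶×179×900 + 25.1×10⁻⁶×179×370 = 6.678 mm.
Since the ends are fixed, an axial force P builds up, equal in every segment, with P · Σ Lᵢ/(AᵢEᵢ) = δ_free.
Σ Lᵢ/(AᵢEᵢ) = 875/(950×200×10³) + 900/(2050×102×10³) + 370/(2100×44×10³) = 1.291×10⁻⁵ mm/N.
Hence P = δ_free / Σ(L/AE) = 6.678/1.291×10⁻⁵ = 517.1 kN (compressive).
σ_{bronze} = P / A = 517100 / 2050 = 252.3 MPa.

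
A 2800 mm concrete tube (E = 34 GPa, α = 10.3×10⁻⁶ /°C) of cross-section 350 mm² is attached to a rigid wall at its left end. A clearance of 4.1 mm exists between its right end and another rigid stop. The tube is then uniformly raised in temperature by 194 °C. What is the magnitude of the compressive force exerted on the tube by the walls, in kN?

P ≈ 6.35 kN

Unrestrained expansion: δ_free = αΔT L = 10.3×10⁻⁶ × 194 × 2800 = 5.595 mm.
After closing the 4.1 mm clearance, 5.595 − 4.1 = 1.495 mm of expansion remains to be suppressed by the wall.
So σ = E(δ_free − g)/L = 34×10³ × 1.495/2800 = 18.15 MPa.
Force on the wall = σA = 18.15 × 350 mm² = 6.354 kN.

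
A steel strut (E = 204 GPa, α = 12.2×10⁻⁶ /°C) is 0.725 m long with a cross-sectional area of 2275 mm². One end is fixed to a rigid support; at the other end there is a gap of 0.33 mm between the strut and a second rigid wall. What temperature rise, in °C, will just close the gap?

ΔT ≈ 37.3 °C

The gap closes when αΔT L = 0.33 mm, since the strut is still unstressed at that instant.
So ΔT = g/(αL) = 0.33/(12.2×10⁻⁶ × 725) = 37.31 °C.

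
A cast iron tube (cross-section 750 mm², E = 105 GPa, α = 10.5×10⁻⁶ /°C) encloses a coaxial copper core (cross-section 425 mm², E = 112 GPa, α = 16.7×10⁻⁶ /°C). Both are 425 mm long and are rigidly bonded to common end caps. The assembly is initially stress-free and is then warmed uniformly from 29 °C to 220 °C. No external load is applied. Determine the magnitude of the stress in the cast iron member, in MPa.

σ ≈ 46.8 MPa (tensile)

Both members must finish at the same length. With the larger α, the copper tends to over-expand; the plates restrain it, putting the copper in compression and the cast iron in tension. With no external load the two internal forces are equal and opposite, magnitude P.
Compatibility of the two members (thermal + elastic change equal): (α₁ − α₂)ΔT = P·[1/(A₁E₁) + 1/(A₂E₂)].
|α₁ − α₂|·ΔT = 6.2×10⁻⁶ × 191 = 0.001184.
1/(A₁E₁) + 1/(A₂E₂) = 1/(750×105×10³) + 1/(425×112×10³) = 3.371×10⁻⁸ N⁻¹.
So P = 0.001184 / 3.371×10⁻⁸ = 35.13 kN.
σ_{cast iron} = P/A₁ = 35130/750 = 46.84 MPa, tensile.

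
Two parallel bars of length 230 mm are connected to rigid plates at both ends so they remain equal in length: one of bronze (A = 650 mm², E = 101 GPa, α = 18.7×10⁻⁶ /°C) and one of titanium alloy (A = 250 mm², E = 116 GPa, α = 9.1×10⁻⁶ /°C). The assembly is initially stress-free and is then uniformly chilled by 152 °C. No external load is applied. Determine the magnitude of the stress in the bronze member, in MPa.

The bronze has the larger α, so on cooling it would change length more than the titanium alloy if both were free. The rigid plates force a common final length, so the bronze is put into tension and the titanium alloy into compression, with equal and opposite forces P (no external load).
Compatibility of the two members (thermal + elastic change equal): (α₁ − α₂)ΔT = P·[1/(A₁E₁) + 1/(A₂E₂)].
|α₁ − α₂|·ΔT = 9.6×10⁻⁶ × 152 = 0.001459.
1/(A₁E₁) + 1/(A₂E₂) = 1/(650×101×10³) + 1/(250×116×10³) = 4.972×10⁻⁸ N⁻¹.
So P = 0.001459 / 4.972×10⁻⁸ = 29.35 kN.
σ_{bronze} = P/A₁ = 29350/650 = 45.16 MPa, tensile.

σ ≈ 45.2 MPa (tensile)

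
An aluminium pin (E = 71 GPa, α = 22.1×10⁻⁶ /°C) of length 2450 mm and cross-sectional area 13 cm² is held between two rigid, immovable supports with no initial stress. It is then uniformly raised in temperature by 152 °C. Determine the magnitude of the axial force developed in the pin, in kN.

P ≈ 310 kN (compressive)

The ends cannot move, so σ = EαΔT = 71×10³ × 22.1×10⁻⁶ × 152 = 238.5 MPa.
Axial force P = σA = 238.5 × 1300 = 310100 N = 310.1 kN, compressive.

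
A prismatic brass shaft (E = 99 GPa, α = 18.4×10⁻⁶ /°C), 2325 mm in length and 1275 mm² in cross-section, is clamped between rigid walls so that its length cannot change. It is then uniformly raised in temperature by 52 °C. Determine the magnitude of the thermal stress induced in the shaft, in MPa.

σ ≈ 94.7 MPa (compressive)

With length fixed, the mechanical strain must cancel the thermal strain αΔT = 18.4×10⁻⁶ × 52 = 956.8×10⁻⁶.
σ = EαΔT = 99×10³ × 18.4×10⁻⁶ × 52 = 94.72 MPa (compressive; the shaft is trying to expand).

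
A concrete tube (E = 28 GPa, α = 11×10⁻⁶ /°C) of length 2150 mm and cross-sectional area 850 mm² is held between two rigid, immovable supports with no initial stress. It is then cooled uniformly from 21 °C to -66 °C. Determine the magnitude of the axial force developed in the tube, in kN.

The ends cannot move, so σ = EαΔT = 28×10³ × 11×10⁻⁶ × 87 = 26.8 MPa.
Then P = σA = 26.8 × 850 mm² = 22.78 kN, tensile.

P ≈ 22.8 kN (tensile)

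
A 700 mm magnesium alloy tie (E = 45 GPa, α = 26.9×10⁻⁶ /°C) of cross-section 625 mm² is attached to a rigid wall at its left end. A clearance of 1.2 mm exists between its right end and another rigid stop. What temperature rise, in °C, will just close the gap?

The gap closes when αΔT L = 1.2 mm, since the tie is still unstressed at that instant.
ΔT = 1.2 / (26.9×10⁻⁶ × 700) = 63.73 °C.

ΔT ≈ 63.7 °C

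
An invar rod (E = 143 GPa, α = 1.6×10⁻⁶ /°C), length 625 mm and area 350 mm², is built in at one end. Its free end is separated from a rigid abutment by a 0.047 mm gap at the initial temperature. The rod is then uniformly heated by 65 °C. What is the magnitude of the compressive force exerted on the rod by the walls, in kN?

P ≈ 1.44 kN

Free thermal elongation = αΔT L = 1.6×10⁻⁶ × 65 × 625 = 0.065 mm.
After closing the 0.047 mm clearance, 0.065 − 0.047 = 0.018 mm of expansion remains to be suppressed by the wall.
That suppressed elongation corresponds to σ = E·Δ/L = 143×10³ × 0.018/625 = 4.118 MPa.
P = σA = 4.118 × 350 = 1.441 kN.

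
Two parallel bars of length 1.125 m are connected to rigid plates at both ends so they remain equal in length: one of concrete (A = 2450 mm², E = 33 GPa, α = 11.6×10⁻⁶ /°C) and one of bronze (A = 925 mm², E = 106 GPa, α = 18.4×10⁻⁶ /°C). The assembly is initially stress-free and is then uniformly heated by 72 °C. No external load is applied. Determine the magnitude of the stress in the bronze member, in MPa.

Both members must finish at the same length. With the larger α, the bronze tends to over-expand; the plates restrain it, putting the bronze in compression and the concrete in tension. With no external load the two internal forces are equal and opposite, magnitude P.
Setting the final lengths equal and cancelling L: (α₁ − α₂)ΔT = P/(A₁E₁) + P/(A₂E₂).
|α₁ − α₂|·ΔT = 6.8×10⁻⁶ × 72 = 0.0004896.
1/(A₁E₁) + 1/(A₂E₂) = 1/(2450×33×10³) + 1/(925×106×10³) = 2.257×10⁻⁸ N⁻¹.
So P = 0.0004896 / 2.257×10⁻⁸ = 21.69 kN.
σ_{bronze} = P/A₂ = 21690/925 = 23.45 MPa, compressive.

σ ≈ 23.5 MPa (compressive)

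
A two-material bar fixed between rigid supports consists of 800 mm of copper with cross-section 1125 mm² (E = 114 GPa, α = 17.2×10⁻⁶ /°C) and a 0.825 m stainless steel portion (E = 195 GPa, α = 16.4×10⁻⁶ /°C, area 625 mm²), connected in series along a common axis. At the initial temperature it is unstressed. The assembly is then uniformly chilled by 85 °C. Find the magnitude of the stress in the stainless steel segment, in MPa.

If the supports were absent, the total length change would be Σ αᵢΔT Lᵢ = 17.2×10⁻⁶×85×800 + 16.4×10⁻⁶×85×825 = 2.32 mm.
The rigid supports impose zero overall length change; the single axial force P common to all segments must satisfy P Σ Lᵢ/(AᵢEᵢ) = δ_free.
The series flexibility is Σ Lᵢ/(AᵢEᵢ) = 800/(1125×114×10³) + 825/(625×195×10³) = 1.301×10⁻⁵ mm/N.
Hence P = δ_free / Σ(L/AE) = 2.32/1.301×10⁻⁵ = 178.3 kN (tensile).
σ_{stainless steel} = P / A = 178300 / 625 = 285.3 MPa.

σ ≈ 285 MPa (tensile)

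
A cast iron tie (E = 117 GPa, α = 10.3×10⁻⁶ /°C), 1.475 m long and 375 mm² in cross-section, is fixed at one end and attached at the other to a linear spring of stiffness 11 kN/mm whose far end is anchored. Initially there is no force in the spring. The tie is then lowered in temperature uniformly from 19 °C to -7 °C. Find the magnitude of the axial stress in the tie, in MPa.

σ ≈ 8.46 MPa (tensile)

If the spring were absent the tie would shorten by αΔT L = 10.3×10⁻⁶ × 26 × 1475 = 0.395 mm.
With a force P in the spring, the elastic change of the tie is PL/(AE) and that of the spring is P/k; compatibility requires their sum to equal δ_free.
So P = δ_free / [L/(AE) + 1/k] = 0.395 / [ 1475/(375×117×10³) + 1/(11×10³) ].
P = 0.395 / 0.0001245 = 3172 N.
σ = P/A = 3172/375 = 8.459 MPa.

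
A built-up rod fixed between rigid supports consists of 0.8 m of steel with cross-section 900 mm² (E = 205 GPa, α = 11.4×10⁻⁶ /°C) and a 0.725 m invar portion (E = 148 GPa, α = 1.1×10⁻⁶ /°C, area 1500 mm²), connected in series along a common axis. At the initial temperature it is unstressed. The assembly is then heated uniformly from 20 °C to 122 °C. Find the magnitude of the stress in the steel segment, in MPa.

σ ≈ 148 MPa (compressive)

Free thermal expansion of the whole bar: Σ αᵢΔT Lᵢ = 11.4×10⁻⁶×102×800 + 1.1×10⁻⁶×102×725 = 1.012 mm.
Since the ends are fixed, an axial force P builds up, equal in every segment, with P · Σ Lᵢ/(AᵢEᵢ) = δ_free.
Σ Lᵢ/(AᵢEᵢ) = 800/(900×205×10³) + 725/(1500×148×10³) = 7.602×10⁻⁶ mm/N.
Hence P = δ_free / Σ(L/AE) = 1.012/7.602×10⁻⁶ = 133.1 kN (compressive).
σ_{steel} = P / A = 133100 / 900 = 147.9 MPa.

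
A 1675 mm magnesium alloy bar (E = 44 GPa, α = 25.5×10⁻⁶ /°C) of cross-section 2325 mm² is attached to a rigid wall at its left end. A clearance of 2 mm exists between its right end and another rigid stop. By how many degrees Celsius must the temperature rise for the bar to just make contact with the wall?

ΔT ≈ 46.8 °C

Contact occurs when the free expansion equals the gap: αΔT L = 2 mm.
So ΔT = g/(αL) = 2/(25.5×10⁻⁶ × 1675) = 46.82 °C.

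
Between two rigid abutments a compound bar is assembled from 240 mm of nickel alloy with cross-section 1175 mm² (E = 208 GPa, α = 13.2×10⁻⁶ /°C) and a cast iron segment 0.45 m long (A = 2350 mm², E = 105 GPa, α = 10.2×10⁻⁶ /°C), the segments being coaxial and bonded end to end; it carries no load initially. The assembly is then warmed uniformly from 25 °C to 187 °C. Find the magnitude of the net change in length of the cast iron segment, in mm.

|ΔL| ≈ 0.0733 mm

Free thermal expansion of the whole bar: Σ αᵢΔT Lᵢ = 13.2×10⁻⁶×162×240 + 10.2×10⁻⁶×162×450 = 1.257 mm.
Since the ends are fixed, an axial force P builds up, equal in every segment, with P · Σ Lᵢ/(AᵢEᵢ) = δ_free.
The series flexibility is Σ Lᵢ/(AᵢEᵢ) = 240/(1175×208×10³) + 450/(2350×105×10³) = 2.806×10⁻⁶ mm/N.
P = 1.257 / 2.806×10⁻⁶ = 447900 N = 447.9 kN, compressive.
For the cast iron segment, free thermal change = 10.2×10⁻⁶×162×450 = 0.7436 mm and elastic change from P = 447900×450/(2350×105×10³) = 0.8169 mm; these oppose, so the net change is 0.0733 mm (segment shortens).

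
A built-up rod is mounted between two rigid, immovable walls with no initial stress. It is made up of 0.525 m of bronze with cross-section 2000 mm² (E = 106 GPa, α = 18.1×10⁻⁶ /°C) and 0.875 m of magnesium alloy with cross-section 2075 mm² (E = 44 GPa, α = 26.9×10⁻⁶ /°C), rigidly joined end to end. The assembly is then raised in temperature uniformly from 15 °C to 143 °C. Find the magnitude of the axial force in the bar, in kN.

Free thermal expansion of the whole bar: Σ αᵢΔT Lᵢ = 18.1×10⁻⁶×128×525 + 26.9×10⁻⁶×128×875 = 4.229 mm.
The walls prevent any net length change, so an axial force P (same in every segment) develops. Compatibility: P · Σ Lᵢ/(AᵢEᵢ) = δ_free.
Σ Lᵢ/(AᵢEᵢ) = 525/(2000×106×10³) + 875/(2075×44×10³) = 1.206×10⁻⁵ mm/N.
Hence P = δ_free / Σ(L/AE) = 4.229/1.206×10⁻⁵ = 350.7 kN (compressive).

P ≈ 351 kN (compressive)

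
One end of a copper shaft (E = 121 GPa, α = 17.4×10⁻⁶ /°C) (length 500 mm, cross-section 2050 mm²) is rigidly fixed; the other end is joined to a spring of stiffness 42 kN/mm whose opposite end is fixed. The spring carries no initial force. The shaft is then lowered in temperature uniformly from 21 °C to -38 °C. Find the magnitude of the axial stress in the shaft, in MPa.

Free thermal contraction: δ_free = αΔT L = 17.4×10⁻⁶ × 59 × 500 = 0.5133 mm.
Let P be the tensile force in the spring. The shaft extends elastically by PL/(AE) and the spring stretches by P/k; together these equal δ_free.
So P = δ_free / [L/(AE) + 1/k] = 0.5133 / [ 500/(2050×121×10³) + 1/(42×10³) ].
P = 0.5133 / 2.583×10⁻⁵ = 19880 N.
σ = P/A = 19880/2050 = 9.696 MPa.

σ ≈ 9.7 MPa (tensile)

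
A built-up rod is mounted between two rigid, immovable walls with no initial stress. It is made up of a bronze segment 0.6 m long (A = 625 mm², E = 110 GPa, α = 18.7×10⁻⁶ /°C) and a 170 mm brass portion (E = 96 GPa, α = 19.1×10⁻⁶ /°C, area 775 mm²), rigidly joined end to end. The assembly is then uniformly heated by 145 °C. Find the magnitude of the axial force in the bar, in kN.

With the walls removed the bar would change length by δ_free = Σ αᵢΔT Lᵢ = 18.7×10⁻⁶×145×600 + 19.1×10⁻⁶×145×170 = 2.098 mm.
The rigid supports impose zero overall length change; the single axial force P common to all segments must satisfy P Σ Lᵢ/(AᵢEᵢ) = δ_free.
The series flexibility is Σ Lᵢ/(AᵢEᵢ) = 600/(625×110×10³) + 170/(775×96×10³) = 1.101×10⁻⁵ mm/N.
So P = 2.098 / 1.101×10⁻⁵ = 190.5 kN, compressive.

P ≈ 190 kN (compressive)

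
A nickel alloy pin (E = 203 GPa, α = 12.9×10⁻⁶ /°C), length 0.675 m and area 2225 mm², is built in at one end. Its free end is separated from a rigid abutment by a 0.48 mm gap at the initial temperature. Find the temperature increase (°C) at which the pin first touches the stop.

ΔT ≈ 55.1 °C

The gap closes when αΔT L = 0.48 mm, since the pin is still unstressed at that instant.
ΔT = 0.48 / (12.9×10⁻⁶ × 675) = 55.12 °C.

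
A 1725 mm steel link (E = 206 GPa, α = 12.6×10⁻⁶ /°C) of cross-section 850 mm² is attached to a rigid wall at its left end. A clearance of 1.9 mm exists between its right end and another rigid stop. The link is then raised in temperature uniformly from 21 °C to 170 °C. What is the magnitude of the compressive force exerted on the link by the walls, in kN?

P ≈ 136 kN

If the wall were absent the link would grow by αΔT L = 12.6×10⁻⁶ × 149 × 1725 = 3.239 mm.
The gap closes (δ_free > 1.9 mm) and the wall then resists a further 3.239 − 1.9 = 1.339 mm of expansion.
Compatibility: PL/(AE) = 1.339 mm, so σ = P/A = E × (1.339/1725) = 159.8 MPa.
P = σA = 159.8 × 850 = 135.9 kN.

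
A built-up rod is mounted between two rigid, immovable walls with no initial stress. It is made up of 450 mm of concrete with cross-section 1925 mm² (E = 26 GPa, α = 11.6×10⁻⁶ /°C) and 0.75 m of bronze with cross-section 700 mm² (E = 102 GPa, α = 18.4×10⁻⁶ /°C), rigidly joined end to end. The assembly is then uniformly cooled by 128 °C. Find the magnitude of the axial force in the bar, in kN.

Free thermal contraction of the whole bar: Σ αᵢΔT Lᵢ = 11.6×10⁻⁶×128×450 + 18.4×10⁻⁶×128×750 = 2.435 mm.
The walls prevent any net length change, so an axial force P (same in every segment) develops. Compatibility: P · Σ Lᵢ/(AᵢEᵢ) = δ_free.
Σ Lᵢ/(AᵢEᵢ) = 450/(1925×26×10³) + 750/(700×102×10³) = 1.95×10⁻⁵ mm/N.
P = 2.435 / 1.95×10⁻⁵ = 124900 N = 124.9 kN, tensile.

P ≈ 125 kN (tensile)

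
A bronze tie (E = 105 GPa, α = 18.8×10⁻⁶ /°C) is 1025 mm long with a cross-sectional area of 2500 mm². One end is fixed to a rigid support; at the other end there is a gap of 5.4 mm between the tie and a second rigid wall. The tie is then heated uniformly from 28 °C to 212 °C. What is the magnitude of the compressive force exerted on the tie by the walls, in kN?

If the wall were absent the tie would grow by αΔT L = 18.8×10⁻⁶ × 184 × 1025 = 3.546 mm.
This is smaller than the 5.4 mm clearance, so the tie expands freely without reaching the stop — the stress is zero.

P ≈ 0 kN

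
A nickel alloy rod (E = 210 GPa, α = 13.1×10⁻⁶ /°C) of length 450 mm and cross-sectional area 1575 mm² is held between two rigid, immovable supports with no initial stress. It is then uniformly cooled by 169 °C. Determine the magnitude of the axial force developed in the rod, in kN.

P ≈ 732 kN (tensile)

With zero net strain, σ = E·αΔT = 210 GPa × 13.1×10⁻⁶ × 169 = 464.9 MPa.
Then P = σA = 464.9 × 1575 mm² = 732.2 kN, tensile.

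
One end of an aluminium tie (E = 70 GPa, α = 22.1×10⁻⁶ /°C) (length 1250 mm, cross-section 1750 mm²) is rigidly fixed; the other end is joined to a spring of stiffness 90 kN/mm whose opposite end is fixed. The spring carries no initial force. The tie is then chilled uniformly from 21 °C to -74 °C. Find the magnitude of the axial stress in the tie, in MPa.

σ ≈ 70.4 MPa (tensile)

Free thermal contraction: δ_free = αΔT L = 22.1×10⁻⁶ × 95 × 1250 = 2.624 mm.
With a force P in the spring, the elastic change of the tie is PL/(AE) and that of the spring is P/k; compatibility requires their sum to equal δ_free.
P [ L/(AE) + 1/k ] = δ_free → P [ 1250/(1750×70×10³) + 1/(90×10³) ] = 2.624.
P = 2.624 / 2.132×10⁻⁵ = 123100 N.
σ = P/A = 123100/1750 = 70.36 MPa.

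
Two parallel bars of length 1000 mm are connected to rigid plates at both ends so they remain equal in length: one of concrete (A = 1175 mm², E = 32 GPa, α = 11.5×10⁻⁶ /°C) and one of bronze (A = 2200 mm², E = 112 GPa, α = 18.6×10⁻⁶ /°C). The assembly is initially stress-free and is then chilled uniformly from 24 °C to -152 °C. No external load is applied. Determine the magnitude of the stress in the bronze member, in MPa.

σ ≈ 18.5 MPa (tensile)

Equilibrium of a rigid end plate with no external load gives equal and opposite internal forces ±P in the two members. Since α_{bronze} > α_{concrete}, cooling drives the bronze into tension and the concrete into compression.
Equating the net (thermal + elastic) strains gives |α₁ − α₂|·ΔT = P·[1/(A₁E₁) + 1/(A₂E₂)].
|α₁ − α₂|·ΔT = 7.1×10⁻⁶ × 176 = 0.00125.
1/(A₁E₁) + 1/(A₂E₂) = 1/(1175×32×10³) + 1/(2200×112×10³) = 3.065×10⁻⁸ N⁻¹.
So P = 0.00125 / 3.065×10⁻⁸ = 40.76 kN.
σ_{bronze} = P/A₂ = 40760/2200 = 18.53 MPa, tensile.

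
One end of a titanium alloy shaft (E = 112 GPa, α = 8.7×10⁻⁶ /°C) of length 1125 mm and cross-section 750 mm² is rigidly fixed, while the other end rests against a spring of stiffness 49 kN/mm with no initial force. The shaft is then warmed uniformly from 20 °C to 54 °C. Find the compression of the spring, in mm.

Free thermal expansion: δ_free = αΔT L = 8.7×10⁻⁶ × 34 × 1125 = 0.3328 mm.
With a force P in the spring, the elastic change of the shaft is PL/(AE) and that of the spring is P/k; compatibility requires their sum to equal δ_free.
P [ L/(AE) + 1/k ] = δ_free → P [ 1125/(750×112×10³) + 1/(49×10³) ] = 0.3328.
P = 0.3328 / 3.38×10⁻⁵ = 9845 N.
Spring compression = P/k = 9845/(49×10³) = 0.2009 mm.

δ ≈ 0.201 mm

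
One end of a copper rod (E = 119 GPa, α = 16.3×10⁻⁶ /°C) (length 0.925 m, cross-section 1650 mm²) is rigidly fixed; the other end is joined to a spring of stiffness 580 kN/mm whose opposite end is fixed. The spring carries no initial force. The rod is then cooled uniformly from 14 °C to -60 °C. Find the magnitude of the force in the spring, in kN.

Free thermal contraction: δ_free = αΔT L = 16.3×10⁻⁶ × 74 × 925 = 1.116 mm.
With a force P in the spring, the elastic change of the rod is PL/(AE) and that of the spring is P/k; compatibility requires their sum to equal δ_free.
P [ L/(AE) + 1/k ] = δ_free → P [ 925/(1650×119×10³) + 1/(580×10³) ] = 1.116.
P = 1.116 / 6.435×10⁻⁶ = 173400 N.

P ≈ 173 kN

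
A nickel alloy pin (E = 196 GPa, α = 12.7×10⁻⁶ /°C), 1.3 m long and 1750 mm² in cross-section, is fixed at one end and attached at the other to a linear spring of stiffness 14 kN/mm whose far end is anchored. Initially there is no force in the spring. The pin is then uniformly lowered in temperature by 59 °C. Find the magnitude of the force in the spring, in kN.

Free thermal contraction: δ_free = αΔT L = 12.7×10⁻⁶ × 59 × 1300 = 0.9741 mm.
With a force P in the spring, the elastic change of the pin is PL/(AE) and that of the spring is P/k; compatibility requires their sum to equal δ_free.
P [ L/(AE) + 1/k ] = δ_free → P [ 1300/(1750×196×10³) + 1/(14×10³) ] = 0.9741.
P = 0.9741 / 7.522×10⁻⁵ = 12950 N.

P ≈ 13 kN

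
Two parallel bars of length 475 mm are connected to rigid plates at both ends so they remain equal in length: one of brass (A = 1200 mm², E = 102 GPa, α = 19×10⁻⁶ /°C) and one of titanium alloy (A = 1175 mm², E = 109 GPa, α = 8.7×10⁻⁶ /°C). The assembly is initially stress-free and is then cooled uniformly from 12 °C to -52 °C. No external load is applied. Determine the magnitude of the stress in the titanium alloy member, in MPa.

σ ≈ 35.1 MPa (compressive)

Equilibrium of a rigid end plate with no external load gives equal and opposite internal forces ±P in the two members. Since α_{brass} > α_{titanium alloy}, cooling drives the brass into tension and the titanium alloy into compression.
Setting the final lengths equal and cancelling L: (α₁ − α₂)ΔT = P/(A₁E₁) + P/(A₂E₂).
|α₁ − α₂|·ΔT = 10.3×10⁻⁶ × 64 = 0.0006592.
1/(A₁E₁) + 1/(A₂E₂) = 1/(1200×102×10³) + 1/(1175×109×10³) = 1.598×10⁻⁸ N⁻¹.
So P = 0.0006592 / 1.598×10⁻⁸ = 41.26 kN.
σ_{titanium alloy} = P/A₂ = 41260/1175 = 35.11 MPa, compressive.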